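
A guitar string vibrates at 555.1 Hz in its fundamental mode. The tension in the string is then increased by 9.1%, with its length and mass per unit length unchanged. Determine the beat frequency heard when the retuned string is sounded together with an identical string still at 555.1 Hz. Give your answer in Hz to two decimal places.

24.71 Hz

For a string, f ∝ √T, so the new frequency is 555.1·√1.091 = 579.8072 Hz.
f_beat = |579.8072 − 555.1| = 24.71 Hz.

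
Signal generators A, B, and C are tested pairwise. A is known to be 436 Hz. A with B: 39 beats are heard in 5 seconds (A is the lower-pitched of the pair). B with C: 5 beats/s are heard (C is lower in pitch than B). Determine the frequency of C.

438.8 Hz

A–B: Beat frequency = 39/5 = 7.8 Hz.
B is above A, so f_B = 436 + 7.8 = 443.8 Hz.
C is below B, so f_C = 443.8 − 5 = 438.8 Hz.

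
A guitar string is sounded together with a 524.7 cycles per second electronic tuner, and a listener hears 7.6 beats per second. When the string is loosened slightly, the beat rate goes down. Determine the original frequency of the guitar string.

532.3 Hz

|f − 524.7| = 7.6, so the guitar string was at either 517.1 Hz or 532.3 Hz.
Reducing tension lowers a string's frequency; the adjustment lowers the guitar string's frequency.
The beat rate fell, so the adjustment moved the guitar string toward 524.7 Hz — it must have started above the reference.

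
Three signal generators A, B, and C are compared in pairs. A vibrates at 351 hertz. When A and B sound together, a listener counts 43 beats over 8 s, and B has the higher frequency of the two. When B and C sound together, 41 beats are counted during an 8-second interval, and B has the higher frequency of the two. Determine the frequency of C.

A–B: Beat frequency = 43/8 = 5.375 Hz.
B is above A, so f_B = 351 + 5.375 = 356.375 Hz.
B–C: Beat frequency = 41/8 = 5.125 Hz.
C is below B, so f_C = 356.375 − 5.125 = 351.25 Hz.

351.25 Hz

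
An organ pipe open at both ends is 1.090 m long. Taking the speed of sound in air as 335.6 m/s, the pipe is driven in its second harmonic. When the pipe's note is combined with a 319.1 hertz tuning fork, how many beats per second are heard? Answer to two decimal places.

11.21 Hz

Open pipe: f_n = n·v/(2L) = 2·335.6/(2·1.090) = 307.8899 Hz.
f_beat = |307.8899 − 319.1| = 11.21 Hz.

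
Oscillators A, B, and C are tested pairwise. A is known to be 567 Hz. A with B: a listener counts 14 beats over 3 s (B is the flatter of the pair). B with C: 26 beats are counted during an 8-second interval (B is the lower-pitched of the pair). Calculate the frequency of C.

A–B: Beat frequency = 14/3 = 4.6667 Hz.
B is below A, so f_B = 567 − 4.6667 = 562.3333 Hz.
B–C: Beat frequency = 26/8 = 3.25 Hz.
C is above B, so f_C = 562.3333 + 3.25 = 565.5833 Hz.

565.5833 Hz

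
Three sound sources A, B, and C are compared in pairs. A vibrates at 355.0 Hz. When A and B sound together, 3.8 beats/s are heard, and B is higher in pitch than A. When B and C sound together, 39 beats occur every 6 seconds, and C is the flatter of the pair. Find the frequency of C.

352.3 Hz

B is above A, so f_B = 355.0 + 3.8 = 358.8 Hz.
B–C: Beat frequency = 39/6 = 6.5 Hz.
C is below B, so f_C = 358.8 − 6.5 = 352.3 Hz.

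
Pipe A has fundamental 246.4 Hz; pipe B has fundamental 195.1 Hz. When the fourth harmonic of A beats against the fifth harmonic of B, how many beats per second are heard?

Fourth harmonic of the first: 4·246.4 = 985.6 Hz.
Fifth harmonic of the second: 5·195.1 = 975.5 Hz.
f_beat = |985.6 − 975.5| = 10.1 Hz.

10.1 Hz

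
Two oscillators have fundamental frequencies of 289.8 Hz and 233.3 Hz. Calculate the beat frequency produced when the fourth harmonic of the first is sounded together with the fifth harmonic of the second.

Fourth harmonic of the first: 4·289.8 = 1159.2 Hz.
Fifth harmonic of the second: 5·233.3 = 1166.5 Hz.
f_beat = |1159.2 − 1166.5| = 7.3 Hz.

7.3 Hz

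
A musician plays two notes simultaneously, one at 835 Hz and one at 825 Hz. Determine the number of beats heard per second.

10 Hz

Beats arise from superposition of two nearby frequencies; the beat rate is |f₁ − f₂|.
|835 − 825| = 10 Hz.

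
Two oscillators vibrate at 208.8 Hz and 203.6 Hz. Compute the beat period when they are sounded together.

f_beat = |208.8 − 203.6| = 5.2 Hz.
Beat period T = 1 / f_beat = 1 / 5.2 s.

0.192 s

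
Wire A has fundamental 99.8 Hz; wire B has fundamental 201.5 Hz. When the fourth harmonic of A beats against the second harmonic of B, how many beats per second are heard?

Fourth harmonic of the first: 4·99.8 = 399.2 Hz.
Second harmonic of the second: 2·201.5 = 403.0 Hz.
f_beat = |399.2 − 403.0| = 3.8 Hz.

3.8 Hz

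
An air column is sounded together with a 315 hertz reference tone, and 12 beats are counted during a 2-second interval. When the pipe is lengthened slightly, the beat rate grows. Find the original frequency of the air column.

Beat frequency = 12/2 = 6 Hz.
|f − 315| = 6, so the air column was at either 309 Hz or 321 Hz.
A longer pipe has a lower fundamental; the adjustment lowers the air column's frequency.
The beat rate rose, so the adjustment moved the air column further from 315 Hz — it was already below the reference.

309 Hz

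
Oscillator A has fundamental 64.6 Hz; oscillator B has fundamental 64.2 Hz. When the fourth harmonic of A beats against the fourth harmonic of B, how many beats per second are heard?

1.6 Hz

Fourth harmonic of the first: 4·64.6 = 258.4 Hz.
Fourth harmonic of the second: 4·64.2 = 256.8 Hz.
f_beat = |258.4 − 256.8| = 1.6 Hz.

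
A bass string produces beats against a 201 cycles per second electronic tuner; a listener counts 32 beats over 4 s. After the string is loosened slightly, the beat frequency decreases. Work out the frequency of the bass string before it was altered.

209 Hz

Beat frequency = 32/4 = 8 Hz.
|f − 201| = 8, so the bass string was at either 193 Hz or 209 Hz.
Reducing tension lowers a string's frequency; the adjustment lowers the bass string's frequency.
The beat rate fell, so the adjustment moved the bass string toward 201 Hz — it must have started above the reference.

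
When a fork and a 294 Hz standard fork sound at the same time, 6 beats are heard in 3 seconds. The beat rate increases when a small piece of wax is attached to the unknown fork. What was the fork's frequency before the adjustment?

Beat frequency = 6/3 = 2 Hz.
|f − 294| = 2, so the fork was at either 292 Hz or 296 Hz.
Loading a fork with wax lowers its frequency; the adjustment lowers the fork's frequency.
The beat rate rose, so the adjustment moved the fork further from 294 Hz — it was already below the reference.

292 Hz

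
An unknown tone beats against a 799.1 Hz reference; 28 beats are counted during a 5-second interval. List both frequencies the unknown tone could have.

793.5 Hz or 804.7 Hz

Beat frequency = 28/5 = 5.6 Hz.
|f − 799.1| = 5.6, so f = 799.1 ± 5.6.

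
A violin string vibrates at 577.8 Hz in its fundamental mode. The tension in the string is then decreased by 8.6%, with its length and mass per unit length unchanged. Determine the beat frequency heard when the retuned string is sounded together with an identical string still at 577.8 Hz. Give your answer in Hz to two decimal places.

For a string, f ∝ √T, so the new frequency is 577.8·√0.914 = 552.3961 Hz.
f_beat = |552.3961 − 577.8| = 25.40 Hz.

25.40 Hz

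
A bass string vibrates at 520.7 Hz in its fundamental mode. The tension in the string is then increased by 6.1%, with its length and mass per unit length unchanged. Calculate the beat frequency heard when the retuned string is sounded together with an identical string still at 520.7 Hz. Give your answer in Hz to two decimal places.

For a string, f ∝ √T, so the new frequency is 520.7·√1.061 = 536.3463 Hz.
f_beat = |536.3463 − 520.7| = 15.65 Hz.

15.65 Hz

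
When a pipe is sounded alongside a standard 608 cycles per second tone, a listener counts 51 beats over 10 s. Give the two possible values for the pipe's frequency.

Beat frequency = 51/10 = 5.1 Hz.
|f − 608| = 5.1, so f = 608 ± 5.1.

602.9 Hz or 613.1 Hz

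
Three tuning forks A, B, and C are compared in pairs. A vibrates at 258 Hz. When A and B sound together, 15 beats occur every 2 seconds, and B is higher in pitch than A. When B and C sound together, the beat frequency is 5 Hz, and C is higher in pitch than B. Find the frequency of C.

270.5 Hz

A–B: Beat frequency = 15/2 = 7.5 Hz.
B is above A, so f_B = 258 + 7.5 = 265.5 Hz.
C is above B, so f_C = 265.5 + 5 = 270.5 Hz.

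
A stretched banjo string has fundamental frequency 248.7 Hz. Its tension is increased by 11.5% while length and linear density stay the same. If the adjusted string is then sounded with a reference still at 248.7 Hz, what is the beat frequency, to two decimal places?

13.91 Hz

For a string, f ∝ √T, so the new frequency is 248.7·√1.115 = 262.6112 Hz.
f_beat = |262.6112 − 248.7| = 13.91 Hz.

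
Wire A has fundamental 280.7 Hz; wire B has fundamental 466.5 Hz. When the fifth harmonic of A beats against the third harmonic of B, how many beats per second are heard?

4.0 Hz

Fifth harmonic of the first: 5·280.7 = 1403.5 Hz.
Third harmonic of the second: 3·466.5 = 1399.5 Hz.
f_beat = |1403.5 − 1399.5| = 4.0 Hz.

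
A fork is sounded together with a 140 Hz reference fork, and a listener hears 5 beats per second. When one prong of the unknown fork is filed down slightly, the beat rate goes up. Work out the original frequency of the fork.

|f − 140| = 5, so the fork was at either 135 Hz or 145 Hz.
Filing a prong removes mass and raises the fork's frequency; the adjustment raises the fork's frequency.
The beat rate rose, so the adjustment moved the fork further from 140 Hz — it was already above the reference.

145 Hz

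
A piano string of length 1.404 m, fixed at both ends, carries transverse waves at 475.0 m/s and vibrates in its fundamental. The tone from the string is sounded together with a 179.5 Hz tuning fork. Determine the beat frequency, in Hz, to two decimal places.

For a string fixed at both ends, f_n = n·v/(2L) = 1·475.0/(2·1.404) = 169.1595 Hz.
f_beat = |169.1595 − 179.5| = 10.34 Hz.

10.34 Hz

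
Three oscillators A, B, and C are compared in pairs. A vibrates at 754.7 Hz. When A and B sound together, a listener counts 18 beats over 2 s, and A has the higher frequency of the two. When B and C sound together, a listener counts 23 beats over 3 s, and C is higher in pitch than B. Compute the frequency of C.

753.3667 Hz

A–B: Beat frequency = 18/2 = 9 Hz.
B is below A, so f_B = 754.7 − 9 = 745.7 Hz.
B–C: Beat frequency = 23/3 = 7.6667 Hz.
C is above B, so f_C = 745.7 + 7.6667 = 753.3667 Hz.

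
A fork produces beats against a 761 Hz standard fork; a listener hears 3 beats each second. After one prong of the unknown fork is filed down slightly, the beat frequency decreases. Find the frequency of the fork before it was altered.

758 Hz

|f − 761| = 3, so the fork was at either 758 Hz or 764 Hz.
Filing a prong removes mass and raises the fork's frequency; the adjustment raises the fork's frequency.
The beat rate fell, so the adjustment moved the fork toward 761 Hz — it must have started below the reference.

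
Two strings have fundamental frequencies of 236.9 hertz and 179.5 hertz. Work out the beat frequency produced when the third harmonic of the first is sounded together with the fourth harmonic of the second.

Third harmonic of the first: 3·236.9 = 710.7 Hz.
Fourth harmonic of the second: 4·179.5 = 718.0 Hz.
f_beat = |710.7 − 718.0| = 7.3 Hz.

7.3 Hz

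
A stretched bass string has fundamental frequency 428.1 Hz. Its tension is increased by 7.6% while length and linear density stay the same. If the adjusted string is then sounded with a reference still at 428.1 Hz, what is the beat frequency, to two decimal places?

15.97 Hz

For a string, f ∝ √T, so the new frequency is 428.1·√1.076 = 444.0699 Hz.
f_beat = |444.0699 − 428.1| = 15.97 Hz.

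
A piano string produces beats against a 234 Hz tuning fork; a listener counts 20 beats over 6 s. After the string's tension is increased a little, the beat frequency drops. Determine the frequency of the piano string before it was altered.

Beat frequency = 20/6 = 3.3333 Hz.
|f − 234| = 3.3333, so the piano string was at either 230.6667 Hz or 237.3333 Hz.
Higher tension means higher frequency; the adjustment raises the piano string's frequency.
The beat rate fell, so the adjustment moved the piano string toward 234 Hz — it must have started below the reference.

230.6667 Hz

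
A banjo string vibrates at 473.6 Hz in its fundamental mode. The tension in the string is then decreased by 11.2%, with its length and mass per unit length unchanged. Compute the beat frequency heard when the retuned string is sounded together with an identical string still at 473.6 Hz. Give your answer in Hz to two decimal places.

27.31 Hz

For a string, f ∝ √T, so the new frequency is 473.6·√0.888 = 446.2910 Hz.
f_beat = |446.2910 − 473.6| = 27.31 Hz.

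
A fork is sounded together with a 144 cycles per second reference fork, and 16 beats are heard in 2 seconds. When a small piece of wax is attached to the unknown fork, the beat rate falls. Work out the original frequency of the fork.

Beat frequency = 16/2 = 8 Hz.
|f − 144| = 8, so the fork was at either 136 Hz or 152 Hz.
Loading a fork with wax lowers its frequency; the adjustment lowers the fork's frequency.
The beat rate fell, so the adjustment moved the fork toward 144 Hz — it must have started above the reference.

152 Hz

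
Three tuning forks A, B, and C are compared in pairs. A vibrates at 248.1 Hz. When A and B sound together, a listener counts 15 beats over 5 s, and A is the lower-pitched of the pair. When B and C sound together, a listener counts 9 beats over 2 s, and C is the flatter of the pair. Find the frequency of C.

A–B: Beat frequency = 15/5 = 3 Hz.
B is above A, so f_B = 248.1 + 3 = 251.1 Hz.
B–C: Beat frequency = 9/2 = 4.5 Hz.
C is below B, so f_C = 251.1 − 4.5 = 246.6 Hz.

246.6 Hz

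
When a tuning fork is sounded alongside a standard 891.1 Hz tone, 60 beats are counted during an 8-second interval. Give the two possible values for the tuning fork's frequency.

883.6 Hz or 898.6 Hz

Beat frequency = 60/8 = 7.5 Hz.
|f − 891.1| = 7.5, so f = 891.1 ± 7.5.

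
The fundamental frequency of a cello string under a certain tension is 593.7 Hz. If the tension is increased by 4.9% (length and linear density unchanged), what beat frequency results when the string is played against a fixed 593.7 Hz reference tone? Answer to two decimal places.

For a string, f ∝ √T, so the new frequency is 593.7·√1.049 = 608.0717 Hz.
f_beat = |608.0717 − 593.7| = 14.37 Hz.

14.37 Hz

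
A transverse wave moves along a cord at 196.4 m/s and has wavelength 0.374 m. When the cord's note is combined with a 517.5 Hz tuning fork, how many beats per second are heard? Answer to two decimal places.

7.63 Hz

Source frequency f = v/λ = 196.4/0.374 = 525.1337 Hz.
f_beat = |525.1337 − 517.5| = 7.63 Hz.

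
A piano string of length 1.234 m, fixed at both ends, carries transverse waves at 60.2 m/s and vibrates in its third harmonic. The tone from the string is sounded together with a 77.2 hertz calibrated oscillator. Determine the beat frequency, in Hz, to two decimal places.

For a string fixed at both ends, f_n = n·v/(2L) = 3·60.2/(2·1.234) = 73.1767 Hz.
f_beat = |73.1767 − 77.2| = 4.02 Hz.

4.02 Hz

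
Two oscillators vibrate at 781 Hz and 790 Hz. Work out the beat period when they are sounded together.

f_beat = |781 − 790| = 9 Hz.
Beat period T = 1 / f_beat = 1 / 9 s.

0.111 s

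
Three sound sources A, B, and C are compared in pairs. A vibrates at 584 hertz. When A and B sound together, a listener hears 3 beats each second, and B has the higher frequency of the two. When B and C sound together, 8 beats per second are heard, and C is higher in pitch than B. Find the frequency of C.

595 Hz

B is above A, so f_B = 584 + 3 = 587 Hz.
C is above B, so f_C = 587 + 8 = 595 Hz.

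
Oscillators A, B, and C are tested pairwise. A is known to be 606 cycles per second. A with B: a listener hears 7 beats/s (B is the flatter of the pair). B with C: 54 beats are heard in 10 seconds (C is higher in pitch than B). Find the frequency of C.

B is below A, so f_B = 606 − 7 = 599 Hz.
B–C: Beat frequency = 54/10 = 5.4 Hz.
C is above B, so f_C = 599 + 5.4 = 604.4 Hz.

604.4 Hz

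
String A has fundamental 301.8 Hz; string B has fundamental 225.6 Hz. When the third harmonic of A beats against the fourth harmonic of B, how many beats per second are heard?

Third harmonic of the first: 3·301.8 = 905.4 Hz.
Fourth harmonic of the second: 4·225.6 = 902.4 Hz.
f_beat = |905.4 − 902.4| = 3.0 Hz.

3.0 Hz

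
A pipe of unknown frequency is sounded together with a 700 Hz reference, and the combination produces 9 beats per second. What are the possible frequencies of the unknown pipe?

691 Hz or 709 Hz

|f − 700| = 9, so f = 700 ± 9.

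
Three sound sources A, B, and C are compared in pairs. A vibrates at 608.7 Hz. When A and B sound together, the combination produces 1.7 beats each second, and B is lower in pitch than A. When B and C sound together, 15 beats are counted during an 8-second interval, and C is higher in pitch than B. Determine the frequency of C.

608.875 Hz

B is below A, so f_B = 608.7 − 1.7 = 607 Hz.
B–C: Beat frequency = 15/8 = 1.875 Hz.
C is above B, so f_C = 607 + 1.875 = 608.875 Hz.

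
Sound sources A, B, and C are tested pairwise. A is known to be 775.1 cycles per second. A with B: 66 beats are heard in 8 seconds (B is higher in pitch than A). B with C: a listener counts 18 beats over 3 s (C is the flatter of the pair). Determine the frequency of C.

A–B: Beat frequency = 66/8 = 8.25 Hz.
B is above A, so f_B = 775.1 + 8.25 = 783.35 Hz.
B–C: Beat frequency = 18/3 = 6 Hz.
C is below B, so f_C = 783.35 − 6 = 777.35 Hz.

777.35 Hz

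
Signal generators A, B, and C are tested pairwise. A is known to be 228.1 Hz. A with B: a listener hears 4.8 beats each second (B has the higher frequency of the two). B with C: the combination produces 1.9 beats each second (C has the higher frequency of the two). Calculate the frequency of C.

234.8 Hz

B is above A, so f_B = 228.1 + 4.8 = 232.9 Hz.
C is above B, so f_C = 232.9 + 1.9 = 234.8 Hz.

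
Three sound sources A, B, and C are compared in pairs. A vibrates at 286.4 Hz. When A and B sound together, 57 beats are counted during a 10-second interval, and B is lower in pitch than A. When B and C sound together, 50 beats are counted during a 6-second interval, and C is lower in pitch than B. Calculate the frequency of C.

272.3667 Hz

A–B: Beat frequency = 57/10 = 5.7 Hz.
B is below A, so f_B = 286.4 − 5.7 = 280.7 Hz.
B–C: Beat frequency = 50/6 = 8.3333 Hz.
C is below B, so f_C = 280.7 − 8.3333 = 272.3667 Hz.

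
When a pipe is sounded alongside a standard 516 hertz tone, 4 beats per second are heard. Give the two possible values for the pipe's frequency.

512 Hz or 520 Hz

|f − 516| = 4, so f = 516 ± 4.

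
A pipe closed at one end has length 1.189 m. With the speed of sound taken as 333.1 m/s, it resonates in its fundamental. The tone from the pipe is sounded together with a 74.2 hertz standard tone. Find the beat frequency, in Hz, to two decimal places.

4.16 Hz

Closed pipe (odd harmonics): f_n = n·v/(4L) = 1·333.1/(4·1.189) = 70.0378 Hz.
f_beat = |70.0378 − 74.2| = 4.16 Hz.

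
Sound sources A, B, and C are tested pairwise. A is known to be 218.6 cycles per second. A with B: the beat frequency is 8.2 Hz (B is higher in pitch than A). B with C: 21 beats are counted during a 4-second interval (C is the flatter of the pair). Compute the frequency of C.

221.55 Hz

B is above A, so f_B = 218.6 + 8.2 = 226.8 Hz.
B–C: Beat frequency = 21/4 = 5.25 Hz.
C is below B, so f_C = 226.8 − 5.25 = 221.55 Hz.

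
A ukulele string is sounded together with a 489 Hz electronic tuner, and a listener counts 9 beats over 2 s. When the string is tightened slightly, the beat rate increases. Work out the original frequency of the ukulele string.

Beat frequency = 9/2 = 4.5 Hz.
|f − 489| = 4.5, so the ukulele string was at either 484.5 Hz or 493.5 Hz.
Increasing tension raises a string's frequency; the adjustment raises the ukulele string's frequency.
The beat rate rose, so the adjustment moved the ukulele string further from 489 Hz — it was already above the reference.

493.5 Hz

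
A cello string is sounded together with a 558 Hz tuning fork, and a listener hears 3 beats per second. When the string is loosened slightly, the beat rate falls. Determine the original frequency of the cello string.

|f − 558| = 3, so the cello string was at either 555 Hz or 561 Hz.
Reducing tension lowers a string's frequency; the adjustment lowers the cello string's frequency.
The beat rate fell, so the adjustment moved the cello string toward 558 Hz — it must have started above the reference.

561 Hz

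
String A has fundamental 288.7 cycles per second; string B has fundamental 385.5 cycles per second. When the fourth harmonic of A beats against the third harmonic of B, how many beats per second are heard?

Fourth harmonic of the first: 4·288.7 = 1154.8 Hz.
Third harmonic of the second: 3·385.5 = 1156.5 Hz.
f_beat = |1154.8 − 1156.5| = 1.7 Hz.

1.7 Hz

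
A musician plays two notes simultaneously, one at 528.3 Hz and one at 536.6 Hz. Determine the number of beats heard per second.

f_beat = |f₁ − f₂|.
|528.3 − 536.6| = 8.3 Hz.

8.3 Hz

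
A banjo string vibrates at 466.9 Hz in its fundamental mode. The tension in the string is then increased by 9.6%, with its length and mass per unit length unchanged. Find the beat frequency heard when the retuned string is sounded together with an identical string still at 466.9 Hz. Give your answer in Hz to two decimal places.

21.90 Hz

For a string, f ∝ √T, so the new frequency is 466.9·√1.096 = 488.7977 Hz.
f_beat = |488.7977 − 466.9| = 21.90 Hz.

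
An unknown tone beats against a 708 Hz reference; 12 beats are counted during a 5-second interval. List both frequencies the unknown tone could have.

705.6 Hz or 710.4 Hz

Beat frequency = 12/5 = 2.4 Hz.
|f − 708| = 2.4, so f = 708 ± 2.4.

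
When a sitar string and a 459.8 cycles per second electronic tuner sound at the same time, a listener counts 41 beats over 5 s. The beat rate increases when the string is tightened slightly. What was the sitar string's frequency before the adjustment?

468 Hz

Beat frequency = 41/5 = 8.2 Hz.
|f − 459.8| = 8.2, so the sitar string was at either 451.6 Hz or 468 Hz.
Increasing tension raises a string's frequency; the adjustment raises the sitar string's frequency.
The beat rate rose, so the adjustment moved the sitar string further from 459.8 Hz — it was already above the reference.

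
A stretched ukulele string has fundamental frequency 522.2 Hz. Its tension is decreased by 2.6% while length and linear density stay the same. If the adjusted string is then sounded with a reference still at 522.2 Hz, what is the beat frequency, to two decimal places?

For a string, f ∝ √T, so the new frequency is 522.2·√0.974 = 515.3667 Hz.
f_beat = |515.3667 − 522.2| = 6.83 Hz.

6.83 Hz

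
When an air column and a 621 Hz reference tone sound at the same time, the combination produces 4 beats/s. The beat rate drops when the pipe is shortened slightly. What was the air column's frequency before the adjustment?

617 Hz

|f − 621| = 4, so the air column was at either 617 Hz or 625 Hz.
A shorter pipe has a higher fundamental; the adjustment raises the air column's frequency.
The beat rate fell, so the adjustment moved the air column toward 621 Hz — it must have started below the reference.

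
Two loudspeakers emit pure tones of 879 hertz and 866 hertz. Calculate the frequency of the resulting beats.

f_beat = |f₁ − f₂|.
|879 − 866| = 13 Hz.

13 Hz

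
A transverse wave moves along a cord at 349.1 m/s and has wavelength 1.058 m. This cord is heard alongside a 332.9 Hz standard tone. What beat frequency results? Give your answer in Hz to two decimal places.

2.94 Hz

Source frequency f = v/λ = 349.1/1.058 = 329.9622 Hz.
f_beat = |329.9622 − 332.9| = 2.94 Hz.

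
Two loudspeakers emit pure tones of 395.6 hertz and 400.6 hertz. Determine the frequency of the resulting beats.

The beat frequency equals the magnitude of the frequency difference.
|395.6 − 400.6| = 5 Hz.

5 Hz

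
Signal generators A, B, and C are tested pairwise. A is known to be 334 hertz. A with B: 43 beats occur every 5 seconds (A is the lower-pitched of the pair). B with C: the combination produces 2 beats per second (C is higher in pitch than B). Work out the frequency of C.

A–B: Beat frequency = 43/5 = 8.6 Hz.
B is above A, so f_B = 334 + 8.6 = 342.6 Hz.
C is above B, so f_C = 342.6 + 2 = 344.6 Hz.

344.6 Hz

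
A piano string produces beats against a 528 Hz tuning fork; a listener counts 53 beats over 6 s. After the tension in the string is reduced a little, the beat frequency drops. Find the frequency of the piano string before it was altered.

536.8333 Hz

Beat frequency = 53/6 = 8.8333 Hz.
|f − 528| = 8.8333, so the piano string was at either 519.1667 Hz or 536.8333 Hz.
Lower tension means lower frequency; the adjustment lowers the piano string's frequency.
The beat rate fell, so the adjustment moved the piano string toward 528 Hz — it must have started above the reference.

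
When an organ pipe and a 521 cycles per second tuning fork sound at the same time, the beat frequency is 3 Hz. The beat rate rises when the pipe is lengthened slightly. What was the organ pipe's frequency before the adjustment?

518 Hz

|f − 521| = 3, so the organ pipe was at either 518 Hz or 524 Hz.
A longer pipe has a lower fundamental; the adjustment lowers the organ pipe's frequency.
The beat rate rose, so the adjustment moved the organ pipe further from 521 Hz — it was already below the reference.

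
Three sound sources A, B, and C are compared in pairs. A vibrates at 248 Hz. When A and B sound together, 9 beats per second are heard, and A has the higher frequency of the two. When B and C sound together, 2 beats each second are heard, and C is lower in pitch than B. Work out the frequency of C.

B is below A, so f_B = 248 − 9 = 239 Hz.
C is below B, so f_C = 239 − 2 = 237 Hz.

237 Hz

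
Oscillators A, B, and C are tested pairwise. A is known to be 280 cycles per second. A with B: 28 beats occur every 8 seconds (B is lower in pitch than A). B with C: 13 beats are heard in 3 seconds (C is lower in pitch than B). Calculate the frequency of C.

272.1667 Hz

A–B: Beat frequency = 28/8 = 3.5 Hz.
B is below A, so f_B = 280 − 3.5 = 276.5 Hz.
B–C: Beat frequency = 13/3 = 4.3333 Hz.
C is below B, so f_C = 276.5 − 4.3333 = 272.1667 Hz.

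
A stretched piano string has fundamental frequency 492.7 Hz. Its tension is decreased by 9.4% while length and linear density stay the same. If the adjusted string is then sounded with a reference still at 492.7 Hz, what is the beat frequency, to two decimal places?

For a string, f ∝ √T, so the new frequency is 492.7·√0.906 = 468.9717 Hz.
f_beat = |468.9717 − 492.7| = 23.73 Hz.

23.73 Hz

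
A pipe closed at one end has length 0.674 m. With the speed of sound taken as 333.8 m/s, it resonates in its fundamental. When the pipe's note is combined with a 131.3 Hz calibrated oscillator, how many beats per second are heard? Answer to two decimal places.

Closed pipe (odd harmonics): f_n = n·v/(4L) = 1·333.8/(4·0.674) = 123.8131 Hz.
f_beat = |123.8131 − 131.3| = 7.49 Hz.

7.49 Hz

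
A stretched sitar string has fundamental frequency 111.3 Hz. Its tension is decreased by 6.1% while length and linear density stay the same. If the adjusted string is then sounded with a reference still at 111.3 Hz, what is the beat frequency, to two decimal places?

For a string, f ∝ √T, so the new frequency is 111.3·√0.939 = 107.8519 Hz.
f_beat = |107.8519 − 111.3| = 3.45 Hz.

3.45 Hz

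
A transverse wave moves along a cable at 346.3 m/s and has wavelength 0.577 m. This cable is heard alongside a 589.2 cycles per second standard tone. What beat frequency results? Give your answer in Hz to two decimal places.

Source frequency f = v/λ = 346.3/0.577 = 600.1733 Hz.
f_beat = |600.1733 − 589.2| = 10.97 Hz.

10.97 Hz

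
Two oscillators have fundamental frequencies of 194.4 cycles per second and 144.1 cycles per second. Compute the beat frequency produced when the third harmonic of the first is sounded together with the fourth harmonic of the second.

6.8 Hz

Third harmonic of the first: 3·194.4 = 583.2 Hz.
Fourth harmonic of the second: 4·144.1 = 576.4 Hz.
f_beat = |583.2 − 576.4| = 6.8 Hz.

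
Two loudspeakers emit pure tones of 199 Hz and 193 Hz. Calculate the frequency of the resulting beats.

Beats arise from superposition of two nearby frequencies; the beat rate is |f₁ − f₂|.
|199 − 193| = 6 Hz.

6 Hz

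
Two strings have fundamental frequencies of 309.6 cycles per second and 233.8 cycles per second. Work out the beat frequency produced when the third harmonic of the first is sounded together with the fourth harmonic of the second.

6.4 Hz

Third harmonic of the first: 3·309.6 = 928.8 Hz.
Fourth harmonic of the second: 4·233.8 = 935.2 Hz.
f_beat = |928.8 − 935.2| = 6.4 Hz.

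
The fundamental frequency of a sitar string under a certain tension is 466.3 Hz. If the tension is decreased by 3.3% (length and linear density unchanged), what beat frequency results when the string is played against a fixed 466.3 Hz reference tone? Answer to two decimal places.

For a string, f ∝ √T, so the new frequency is 466.3·√0.967 = 458.5415 Hz.
f_beat = |458.5415 − 466.3| = 7.76 Hz.

7.76 Hz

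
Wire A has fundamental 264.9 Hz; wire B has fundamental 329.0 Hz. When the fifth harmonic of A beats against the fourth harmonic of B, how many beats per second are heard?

Fifth harmonic of the first: 5·264.9 = 1324.5 Hz.
Fourth harmonic of the second: 4·329.0 = 1316.0 Hz.
f_beat = |1324.5 − 1316.0| = 8.5 Hz.

8.5 Hz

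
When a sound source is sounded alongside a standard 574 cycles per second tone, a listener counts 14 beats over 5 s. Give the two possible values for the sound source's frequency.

571.2 Hz or 576.8 Hz

Beat frequency = 14/5 = 2.8 Hz.
|f − 574| = 2.8, so f = 574 ± 2.8.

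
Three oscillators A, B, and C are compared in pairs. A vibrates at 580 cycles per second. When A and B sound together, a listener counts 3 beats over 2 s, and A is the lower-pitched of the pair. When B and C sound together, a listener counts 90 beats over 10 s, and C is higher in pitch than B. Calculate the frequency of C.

590.5 Hz

A–B: Beat frequency = 3/2 = 1.5 Hz.
B is above A, so f_B = 580 + 1.5 = 581.5 Hz.
B–C: Beat frequency = 90/10 = 9 Hz.
C is above B, so f_C = 581.5 + 9 = 590.5 Hz.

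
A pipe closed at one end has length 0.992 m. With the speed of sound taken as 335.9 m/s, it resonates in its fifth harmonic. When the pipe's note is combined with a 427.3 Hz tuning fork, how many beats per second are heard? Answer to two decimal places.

4.04 Hz

Closed pipe (odd harmonics): f_n = n·v/(4L) = 5·335.9/(4·0.992) = 423.2611 Hz.
f_beat = |423.2611 − 427.3| = 4.04 Hz.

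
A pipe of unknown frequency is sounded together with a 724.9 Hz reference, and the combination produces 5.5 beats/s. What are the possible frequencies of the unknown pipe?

|f − 724.9| = 5.5, so f = 724.9 ± 5.5.

719.4 Hz or 730.4 Hz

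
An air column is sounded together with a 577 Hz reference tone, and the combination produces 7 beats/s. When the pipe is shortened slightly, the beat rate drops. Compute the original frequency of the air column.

570 Hz

|f − 577| = 7, so the air column was at either 570 Hz or 584 Hz.
A shorter pipe has a higher fundamental; the adjustment raises the air column's frequency.
The beat rate fell, so the adjustment moved the air column toward 577 Hz — it must have started below the reference.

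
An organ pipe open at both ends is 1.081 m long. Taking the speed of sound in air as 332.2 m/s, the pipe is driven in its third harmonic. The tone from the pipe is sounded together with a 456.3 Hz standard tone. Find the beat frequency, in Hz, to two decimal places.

4.66 Hz

Open pipe: f_n = n·v/(2L) = 3·332.2/(2·1.081) = 460.9621 Hz.
f_beat = |460.9621 − 456.3| = 4.66 Hz.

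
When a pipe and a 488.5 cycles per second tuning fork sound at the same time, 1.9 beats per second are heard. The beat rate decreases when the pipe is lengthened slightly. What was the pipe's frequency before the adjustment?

|f − 488.5| = 1.9, so the pipe was at either 486.6 Hz or 490.4 Hz.
A longer pipe has a lower fundamental; the adjustment lowers the pipe's frequency.
The beat rate fell, so the adjustment moved the pipe toward 488.5 Hz — it must have started above the reference.

490.4 Hz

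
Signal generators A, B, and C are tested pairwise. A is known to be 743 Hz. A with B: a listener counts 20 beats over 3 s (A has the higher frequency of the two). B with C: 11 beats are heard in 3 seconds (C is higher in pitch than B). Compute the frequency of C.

A–B: Beat frequency = 20/3 = 6.6667 Hz.
B is below A, so f_B = 743 − 6.6667 = 736.3333 Hz.
B–C: Beat frequency = 11/3 = 3.6667 Hz.
C is above B, so f_C = 736.3333 + 3.6667 = 740 Hz.

740 Hz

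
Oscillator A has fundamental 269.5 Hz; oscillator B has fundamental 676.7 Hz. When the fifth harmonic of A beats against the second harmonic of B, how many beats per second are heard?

5.9 Hz

Fifth harmonic of the first: 5·269.5 = 1347.5 Hz.
Second harmonic of the second: 2·676.7 = 1353.4 Hz.
f_beat = |1347.5 − 1353.4| = 5.9 Hz.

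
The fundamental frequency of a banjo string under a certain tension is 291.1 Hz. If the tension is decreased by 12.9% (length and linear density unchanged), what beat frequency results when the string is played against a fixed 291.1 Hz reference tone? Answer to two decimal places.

19.42 Hz

For a string, f ∝ √T, so the new frequency is 291.1·√0.871 = 271.6760 Hz.
f_beat = |271.6760 − 291.1| = 19.42 Hz.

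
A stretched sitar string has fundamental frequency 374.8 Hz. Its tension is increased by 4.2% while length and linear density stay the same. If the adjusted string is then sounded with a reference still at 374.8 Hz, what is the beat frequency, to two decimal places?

For a string, f ∝ √T, so the new frequency is 374.8·√1.042 = 382.5898 Hz.
f_beat = |382.5898 − 374.8| = 7.79 Hz.

7.79 Hz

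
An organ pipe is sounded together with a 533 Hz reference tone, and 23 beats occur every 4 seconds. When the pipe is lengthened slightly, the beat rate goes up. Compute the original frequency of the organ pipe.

Beat frequency = 23/4 = 5.75 Hz.
|f − 533| = 5.75, so the organ pipe was at either 527.25 Hz or 538.75 Hz.
A longer pipe has a lower fundamental; the adjustment lowers the organ pipe's frequency.
The beat rate rose, so the adjustment moved the organ pipe further from 533 Hz — it was already below the reference.

527.25 Hz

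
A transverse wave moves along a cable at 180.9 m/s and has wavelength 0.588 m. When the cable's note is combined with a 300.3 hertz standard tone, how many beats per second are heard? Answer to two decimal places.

Source frequency f = v/λ = 180.9/0.588 = 307.6531 Hz.
f_beat = |307.6531 − 300.3| = 7.35 Hz.

7.35 Hz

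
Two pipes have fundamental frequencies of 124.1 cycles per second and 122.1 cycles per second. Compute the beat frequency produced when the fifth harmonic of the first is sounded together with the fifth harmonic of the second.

10.0 Hz

Fifth harmonic of the first: 5·124.1 = 620.5 Hz.
Fifth harmonic of the second: 5·122.1 = 610.5 Hz.
f_beat = |620.5 − 610.5| = 10.0 Hz.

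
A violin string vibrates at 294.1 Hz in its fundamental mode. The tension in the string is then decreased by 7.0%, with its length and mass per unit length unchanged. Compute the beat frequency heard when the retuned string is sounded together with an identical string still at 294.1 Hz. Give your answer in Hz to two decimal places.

For a string, f ∝ √T, so the new frequency is 294.1·√0.930 = 283.6198 Hz.
f_beat = |283.6198 − 294.1| = 10.48 Hz.

10.48 Hz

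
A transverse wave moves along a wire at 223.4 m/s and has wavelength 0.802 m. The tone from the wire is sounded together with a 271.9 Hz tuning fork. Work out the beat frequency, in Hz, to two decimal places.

6.65 Hz

Source frequency f = v/λ = 223.4/0.802 = 278.5536 Hz.
f_beat = |278.5536 − 271.9| = 6.65 Hz.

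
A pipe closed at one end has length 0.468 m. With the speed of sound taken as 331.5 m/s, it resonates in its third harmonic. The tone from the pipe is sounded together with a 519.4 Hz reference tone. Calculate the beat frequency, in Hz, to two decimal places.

11.85 Hz

Closed pipe (odd harmonics): f_n = n·v/(4L) = 3·331.5/(4·0.468) = 531.2500 Hz.
f_beat = |531.2500 − 519.4| = 11.85 Hz.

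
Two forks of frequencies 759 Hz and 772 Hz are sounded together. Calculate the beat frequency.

Beats arise from superposition of two nearby frequencies; the beat rate is |f₁ − f₂|.
|759 − 772| = 13 Hz.

13 Hz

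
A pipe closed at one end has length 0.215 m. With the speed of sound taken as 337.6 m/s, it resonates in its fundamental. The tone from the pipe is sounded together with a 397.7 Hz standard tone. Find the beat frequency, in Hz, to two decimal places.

5.14 Hz

Closed pipe (odd harmonics): f_n = n·v/(4L) = 1·337.6/(4·0.215) = 392.5581 Hz.
f_beat = |392.5581 − 397.7| = 5.14 Hz.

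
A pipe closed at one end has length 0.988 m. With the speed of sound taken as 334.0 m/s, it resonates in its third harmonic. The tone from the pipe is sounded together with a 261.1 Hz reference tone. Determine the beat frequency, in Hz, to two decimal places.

7.56 Hz

Closed pipe (odd harmonics): f_n = n·v/(4L) = 3·334.0/(4·0.988) = 253.5425 Hz.
f_beat = |253.5425 − 261.1| = 7.56 Hz.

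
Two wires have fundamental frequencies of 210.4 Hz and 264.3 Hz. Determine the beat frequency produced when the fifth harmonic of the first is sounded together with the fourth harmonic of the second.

Fifth harmonic of the first: 5·210.4 = 1052.0 Hz.
Fourth harmonic of the second: 4·264.3 = 1057.2 Hz.
f_beat = |1052.0 − 1057.2| = 5.2 Hz.

5.2 Hz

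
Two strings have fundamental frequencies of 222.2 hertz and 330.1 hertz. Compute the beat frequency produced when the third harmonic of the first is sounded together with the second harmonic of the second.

6.4 Hz

Third harmonic of the first: 3·222.2 = 666.6 Hz.
Second harmonic of the second: 2·330.1 = 660.2 Hz.
f_beat = |666.6 − 660.2| = 6.4 Hz.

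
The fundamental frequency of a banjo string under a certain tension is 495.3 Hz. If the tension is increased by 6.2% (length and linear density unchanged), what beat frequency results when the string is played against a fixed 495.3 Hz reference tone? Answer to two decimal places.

15.12 Hz

For a string, f ∝ √T, so the new frequency is 495.3·√1.062 = 510.4234 Hz.
f_beat = |510.4234 − 495.3| = 15.12 Hz.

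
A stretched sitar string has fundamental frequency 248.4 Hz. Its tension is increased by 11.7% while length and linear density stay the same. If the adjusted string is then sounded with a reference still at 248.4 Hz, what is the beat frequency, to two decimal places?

For a string, f ∝ √T, so the new frequency is 248.4·√1.117 = 262.5295 Hz.
f_beat = |262.5295 − 248.4| = 14.13 Hz.

14.13 Hz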